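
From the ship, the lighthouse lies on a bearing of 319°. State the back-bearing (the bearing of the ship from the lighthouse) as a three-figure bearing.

139°

Back-bearing = 319° − 180° = 139°.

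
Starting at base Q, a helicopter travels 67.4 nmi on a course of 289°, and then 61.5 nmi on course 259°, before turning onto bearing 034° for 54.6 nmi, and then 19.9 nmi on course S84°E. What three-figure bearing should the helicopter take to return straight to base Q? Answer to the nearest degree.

Leg 1 (289°, 67.4 nmi): east 67.4 sin 289° = -63.73, north 67.4 cos 289° = 21.94
Leg 2 (259°, 61.5 nmi): east 61.5 sin 259° = -60.37, north 61.5 cos 259° = -11.73
Leg 3 (034°, 54.6 nmi): east 54.6 sin 34° = 30.53, north 54.6 cos 34° = 45.27
Leg 4 (S84°E, 19.9 nmi): east 19.9 sin 96° = 19.79, north 19.9 cos 96° = -2.08
Net displacement: -73.78 east, 53.39 north. Direction back to start is (73.78, -53.39): bearing = atan2(73.78, -53.39) mod 360° = 125.89° ≈ 126°.

126°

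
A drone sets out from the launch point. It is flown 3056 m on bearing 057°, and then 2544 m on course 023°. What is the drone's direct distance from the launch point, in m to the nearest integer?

Leg 1 (057°, 3056 m): east 3056 sin 57° = 2562.98, north 3056 cos 57° = 1664.42
Leg 2 (023°, 2544 m): east 2544 sin 23° = 994.02, north 2544 cos 23° = 2341.76
Net: 3557.00 east, 4006.18 north. Distance = √((3557.00)² + (4006.18)²) = 5357.398 m.

5357 m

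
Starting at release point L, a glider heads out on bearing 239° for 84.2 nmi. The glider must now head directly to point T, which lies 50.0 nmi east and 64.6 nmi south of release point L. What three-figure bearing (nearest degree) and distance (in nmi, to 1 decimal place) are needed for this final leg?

100°, 124.0 nmi

Leg 1 (239°, 84.2 nmi): east 84.2 sin 239° = -72.17, north 84.2 cos 239° = -43.37
Current position: (-72.17, -43.37). Target: (50.0, -64.6). Remaining: Δeast = 122.17, Δnorth = -21.23.
Bearing = atan2(122.17, -21.23) mod 360° = 99.86°; distance = √((122.17)² + (-21.23)²) = 124.005 nmi.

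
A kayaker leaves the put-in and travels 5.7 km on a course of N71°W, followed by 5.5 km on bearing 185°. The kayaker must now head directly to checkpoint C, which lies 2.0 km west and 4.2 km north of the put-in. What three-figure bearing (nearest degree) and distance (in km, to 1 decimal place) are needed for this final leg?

Leg 1 (N71°W, 5.7 km): east 5.7 sin 289° = -5.39, north 5.7 cos 289° = 1.86
Leg 2 (185°, 5.5 km): east 5.5 sin 185° = -0.48, north 5.5 cos 185° = -5.48
Current position: (-5.87, -3.62). Target: (-2.0, 4.2). Remaining: Δeast = 3.87, Δnorth = 7.82.
Bearing = atan2(3.87, 7.82) mod 360° = 26.31°; distance = √((3.87)² + (7.82)²) = 8.728 km.

026°, 8.7 km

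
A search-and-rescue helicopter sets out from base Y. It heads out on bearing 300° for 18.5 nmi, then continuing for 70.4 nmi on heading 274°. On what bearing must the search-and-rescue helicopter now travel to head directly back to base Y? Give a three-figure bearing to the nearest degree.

Leg 1 (300°, 18.5 nmi): east 18.5 sin 300° = -16.02, north 18.5 cos 300° = 9.25
Leg 2 (274°, 70.4 nmi): east 70.4 sin 274° = -70.23, north 70.4 cos 274° = 4.91
Net displacement: -86.25 east, 14.16 north. Direction back to start is (86.25, -14.16): bearing = atan2(86.25, -14.16) mod 360° = 99.32° ≈ 099°.

099°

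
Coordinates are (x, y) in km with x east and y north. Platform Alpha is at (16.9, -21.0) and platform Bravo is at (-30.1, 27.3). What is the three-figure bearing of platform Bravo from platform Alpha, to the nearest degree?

316°

Δeast = -30.1 − 16.9 = -47.00; Δnorth = 27.3 − -21.0 = 48.30.
Bearing = atan2(Δeast, Δnorth) mod 360° = 315.78° ≈ 316°.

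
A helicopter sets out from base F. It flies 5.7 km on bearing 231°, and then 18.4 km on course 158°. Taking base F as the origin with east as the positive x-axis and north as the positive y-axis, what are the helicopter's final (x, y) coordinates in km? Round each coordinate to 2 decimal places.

Leg 1 (231°, 5.7 km): east 5.7 sin 231° = -4.43, north 5.7 cos 231° = -3.59
Leg 2 (158°, 18.4 km): east 18.4 sin 158° = 6.89, north 18.4 cos 158° = -17.06
Summing: 2.46 km east, -20.65 km north → (2.46, -20.65).

(2.46, -20.65)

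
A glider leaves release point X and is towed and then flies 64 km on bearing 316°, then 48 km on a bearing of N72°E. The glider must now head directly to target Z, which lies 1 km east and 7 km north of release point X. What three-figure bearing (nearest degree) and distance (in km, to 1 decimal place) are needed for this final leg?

180°, 53.9 km

Leg 1 (316°, 64 km): east 64 sin 316° = -44.46, north 64 cos 316° = 46.04
Leg 2 (N72°E, 48 km): east 48 sin 72° = 45.65, north 48 cos 72° = 14.83
Current position: (1.19, 60.87). Target: (1, 7). Remaining: Δeast = -0.19, Δnorth = -53.87.
Bearing = atan2(-0.19, -53.87) mod 360° = 180.20°; distance = √((-0.19)² + (-53.87)²) = 53.871 km.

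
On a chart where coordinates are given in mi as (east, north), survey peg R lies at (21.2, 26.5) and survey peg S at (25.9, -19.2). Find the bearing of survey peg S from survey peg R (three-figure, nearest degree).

Δeast = 25.9 − 21.2 = 4.70; Δnorth = -19.2 − 26.5 = -45.70.
Bearing = atan2(Δeast, Δnorth) mod 360° = 174.13° ≈ 174°.

174°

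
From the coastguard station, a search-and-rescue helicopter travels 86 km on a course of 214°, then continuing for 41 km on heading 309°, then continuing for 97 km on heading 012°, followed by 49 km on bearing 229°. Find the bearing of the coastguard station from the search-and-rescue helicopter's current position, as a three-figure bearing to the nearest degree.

100°

Leg 1 (214°, 86 km): east 86 sin 214° = -48.09, north 86 cos 214° = -71.30
Leg 2 (309°, 41 km): east 41 sin 309° = -31.86, north 41 cos 309° = 25.80
Leg 3 (012°, 97 km): east 97 sin 12° = 20.17, north 97 cos 12° = 94.88
Leg 4 (229°, 49 km): east 49 sin 229° = -36.98, north 49 cos 229° = -32.15
Net displacement: -96.77 east, 17.24 north. Direction back to start is (96.77, -17.24): bearing = atan2(96.77, -17.24) mod 360° = 100.10° ≈ 100°.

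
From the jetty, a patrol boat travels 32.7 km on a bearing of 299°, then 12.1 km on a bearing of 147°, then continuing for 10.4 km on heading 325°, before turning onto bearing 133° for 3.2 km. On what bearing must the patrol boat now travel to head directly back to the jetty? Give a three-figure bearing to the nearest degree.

Leg 1 (299°, 32.7 km): east 32.7 sin 299° = -28.60, north 32.7 cos 299° = 15.85
Leg 2 (147°, 12.1 km): east 12.1 sin 147° = 6.59, north 12.1 cos 147° = -10.15
Leg 3 (325°, 10.4 km): east 10.4 sin 325° = -5.97, north 10.4 cos 325° = 8.52
Leg 4 (133°, 3.2 km): east 3.2 sin 133° = 2.34, north 3.2 cos 133° = -2.18
Net displacement: -25.63 east, 12.04 north. Direction back to start is (25.63, -12.04): bearing = atan2(25.63, -12.04) mod 360° = 115.16° ≈ 115°.

115°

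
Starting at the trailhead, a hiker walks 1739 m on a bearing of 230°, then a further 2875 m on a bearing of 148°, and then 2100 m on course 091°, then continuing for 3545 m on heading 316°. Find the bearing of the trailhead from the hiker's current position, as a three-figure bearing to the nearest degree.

009°

Leg 1 (230°, 1739 m): east 1739 sin 230° = -1332.15, north 1739 cos 230° = -1117.81
Leg 2 (148°, 2875 m): east 2875 sin 148° = 1523.52, north 2875 cos 148° = -2438.14
Leg 3 (091°, 2100 m): east 2100 sin 91° = 2099.68, north 2100 cos 91° = -36.65
Leg 4 (316°, 3545 m): east 3545 sin 316° = -2462.56, north 3545 cos 316° = 2550.06
Net displacement: -171.52 east, -1042.54 north. Direction back to start is (171.52, 1042.54): bearing = atan2(171.52, 1042.54) mod 360° = 9.34° ≈ 009°.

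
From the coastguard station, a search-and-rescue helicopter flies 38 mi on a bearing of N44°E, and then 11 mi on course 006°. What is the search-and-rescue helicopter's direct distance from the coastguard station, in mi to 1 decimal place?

47.2 mi

Leg 1 (N44°E, 38 mi): east 38 sin 44° = 26.40, north 38 cos 44° = 27.33
Leg 2 (006°, 11 mi): east 11 sin 6° = 1.15, north 11 cos 6° = 10.94
Net: 27.55 east, 38.27 north. Distance = √((27.55)² + (38.27)²) = 47.157 mi.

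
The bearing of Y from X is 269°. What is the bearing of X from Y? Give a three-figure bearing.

089°

Back-bearing = 269° − 180° = 089°.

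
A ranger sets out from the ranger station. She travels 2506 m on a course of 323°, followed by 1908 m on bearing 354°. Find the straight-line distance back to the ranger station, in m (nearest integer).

Leg 1 (323°, 2506 m): east 2506 sin 323° = -1508.15, north 2506 cos 323° = 2001.38
Leg 2 (354°, 1908 m): east 1908 sin 354° = -199.44, north 1908 cos 354° = 1897.55
Net: -1707.59 east, 3898.93 north. Distance = √((-1707.59)² + (3898.93)²) = 4256.466 m.

4256 m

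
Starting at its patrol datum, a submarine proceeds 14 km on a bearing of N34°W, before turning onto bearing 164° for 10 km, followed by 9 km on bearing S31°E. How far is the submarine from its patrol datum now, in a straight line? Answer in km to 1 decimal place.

Leg 1 (N34°W, 14 km): east 14 sin 326° = -7.83, north 14 cos 326° = 11.61
Leg 2 (164°, 10 km): east 10 sin 164° = 2.76, north 10 cos 164° = -9.61
Leg 3 (S31°E, 9 km): east 9 sin 149° = 4.64, north 9 cos 149° = -7.71
Net: -0.44 east, -5.72 north. Distance = √((-0.44)² + (-5.72)²) = 5.737 km.

5.7 km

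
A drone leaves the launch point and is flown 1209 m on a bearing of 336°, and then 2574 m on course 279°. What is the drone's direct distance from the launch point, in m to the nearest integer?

3388 m

Leg 1 (336°, 1209 m): east 1209 sin 336° = -491.74, north 1209 cos 336° = 1104.48
Leg 2 (279°, 2574 m): east 2574 sin 279° = -2542.31, north 2574 cos 279° = 402.66
Net: -3034.05 east, 1507.14 north. Distance = √((-3034.05)² + (1507.14)²) = 3387.765 m.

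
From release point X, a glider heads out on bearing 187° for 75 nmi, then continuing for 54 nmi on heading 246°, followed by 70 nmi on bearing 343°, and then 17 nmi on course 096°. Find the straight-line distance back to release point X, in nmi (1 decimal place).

Leg 1 (187°, 75 nmi): east 75 sin 187° = -9.14, north 75 cos 187° = -74.44
Leg 2 (246°, 54 nmi): east 54 sin 246° = -49.33, north 54 cos 246° = -21.96
Leg 3 (343°, 70 nmi): east 70 sin 343° = -20.47, north 70 cos 343° = 66.94
Leg 4 (096°, 17 nmi): east 17 sin 96° = 16.91, north 17 cos 96° = -1.78
Net: -62.03 east, -31.24 north. Distance = √((-62.03)² + (-31.24)²) = 69.453 nmi.

69.5 nmi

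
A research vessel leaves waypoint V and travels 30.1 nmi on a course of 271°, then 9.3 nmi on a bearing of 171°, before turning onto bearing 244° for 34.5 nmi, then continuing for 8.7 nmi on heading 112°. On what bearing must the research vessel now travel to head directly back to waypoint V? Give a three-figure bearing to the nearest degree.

062°

Leg 1 (271°, 30.1 nmi): east 30.1 sin 271° = -30.10, north 30.1 cos 271° = 0.53
Leg 2 (171°, 9.3 nmi): east 9.3 sin 171° = 1.45, north 9.3 cos 171° = -9.19
Leg 3 (244°, 34.5 nmi): east 34.5 sin 244° = -31.01, north 34.5 cos 244° = -15.12
Leg 4 (112°, 8.7 nmi): east 8.7 sin 112° = 8.07, north 8.7 cos 112° = -3.26
Net displacement: -51.58 east, -27.04 north. Direction back to start is (51.58, 27.04): bearing = atan2(51.58, 27.04) mod 360° = 62.33° ≈ 062°.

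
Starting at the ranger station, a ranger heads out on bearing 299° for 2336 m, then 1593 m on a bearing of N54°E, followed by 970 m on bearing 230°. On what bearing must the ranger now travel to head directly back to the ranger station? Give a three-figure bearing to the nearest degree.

Leg 1 (299°, 2336 m): east 2336 sin 299° = -2043.11, north 2336 cos 299° = 1132.52
Leg 2 (N54°E, 1593 m): east 1593 sin 54° = 1288.76, north 1593 cos 54° = 936.34
Leg 3 (230°, 970 m): east 970 sin 230° = -743.06, north 970 cos 230° = -623.50
Net displacement: -1497.41 east, 1445.35 north. Direction back to start is (1497.41, -1445.35): bearing = atan2(1497.41, -1445.35) mod 360° = 133.99° ≈ 134°.

134°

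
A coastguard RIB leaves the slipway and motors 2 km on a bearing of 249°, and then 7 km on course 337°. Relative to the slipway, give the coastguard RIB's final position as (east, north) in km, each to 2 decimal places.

Leg 1 (249°, 2 km): east 2 sin 249° = -1.87, north 2 cos 249° = -0.72
Leg 2 (337°, 7 km): east 7 sin 337° = -2.74, north 7 cos 337° = 6.44
Summing: -4.60 km east, 5.73 km north → (-4.60, 5.73).

(-4.60, 5.73)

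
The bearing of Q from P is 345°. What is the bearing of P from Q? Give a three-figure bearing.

Back-bearing = 345° − 180° = 165°.

165°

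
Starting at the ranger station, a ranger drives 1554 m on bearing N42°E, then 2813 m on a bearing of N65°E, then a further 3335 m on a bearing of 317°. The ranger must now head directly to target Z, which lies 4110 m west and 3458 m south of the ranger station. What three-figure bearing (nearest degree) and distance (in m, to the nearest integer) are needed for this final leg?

213°, 9866 m

Leg 1 (N42°E, 1554 m): east 1554 sin 42° = 1039.83, north 1554 cos 42° = 1154.85
Leg 2 (N65°E, 2813 m): east 2813 sin 65° = 2549.44, north 2813 cos 65° = 1188.83
Leg 3 (317°, 3335 m): east 3335 sin 317° = -2274.46, north 3335 cos 317° = 2439.06
Current position: (1314.81, 4782.74). Target: (-4110, -3458). Remaining: Δeast = -5424.81, Δnorth = -8240.74.
Bearing = atan2(-5424.81, -8240.74) mod 360° = 213.36°; distance = √((-5424.81)² + (-8240.74)²) = 9866.017 m.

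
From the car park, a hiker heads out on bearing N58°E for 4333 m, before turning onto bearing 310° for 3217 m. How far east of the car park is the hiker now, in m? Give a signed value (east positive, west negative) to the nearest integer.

1210 m

Leg 1 (N58°E, 4333 m): east 4333 sin 58° = 3674.59, north 4333 cos 58° = 2296.14
Leg 2 (310°, 3217 m): east 3217 sin 310° = -2464.36, north 3217 cos 310° = 2067.85
Net east component: 1210.23 m.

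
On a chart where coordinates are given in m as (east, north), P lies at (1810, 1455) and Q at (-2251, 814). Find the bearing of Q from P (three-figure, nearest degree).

Δeast = -2251 − 1810 = -4061.00; Δnorth = 814 − 1455 = -641.00.
Bearing = atan2(Δeast, Δnorth) mod 360° = 261.03° ≈ 261°.

261°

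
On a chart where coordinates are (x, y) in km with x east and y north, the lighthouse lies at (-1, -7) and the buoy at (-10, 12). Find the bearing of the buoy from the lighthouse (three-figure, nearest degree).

335°

Δeast = -10 − -1 = -9.00; Δnorth = 12 − -7 = 19.00.
Bearing = atan2(Δeast, Δnorth) mod 360° = 334.65° ≈ 335°.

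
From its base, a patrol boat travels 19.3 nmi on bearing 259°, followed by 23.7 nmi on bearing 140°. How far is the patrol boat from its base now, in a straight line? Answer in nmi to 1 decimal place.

22.2 nmi

Leg 1 (259°, 19.3 nmi): east 19.3 sin 259° = -18.95, north 19.3 cos 259° = -3.68
Leg 2 (140°, 23.7 nmi): east 23.7 sin 140° = 15.23, north 23.7 cos 140° = -18.16
Net: -3.71 east, -21.84 north. Distance = √((-3.71)² + (-21.84)²) = 22.151 nmi.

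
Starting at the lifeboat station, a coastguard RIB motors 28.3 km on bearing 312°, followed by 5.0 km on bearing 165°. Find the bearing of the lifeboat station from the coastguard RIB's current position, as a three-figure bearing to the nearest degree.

126°

Leg 1 (312°, 28.3 km): east 28.3 sin 312° = -21.03, north 28.3 cos 312° = 18.94
Leg 2 (165°, 5.0 km): east 5.0 sin 165° = 1.29, north 5.0 cos 165° = -4.83
Net displacement: -19.74 east, 14.11 north. Direction back to start is (19.74, -14.11): bearing = atan2(19.74, -14.11) mod 360° = 125.55° ≈ 126°.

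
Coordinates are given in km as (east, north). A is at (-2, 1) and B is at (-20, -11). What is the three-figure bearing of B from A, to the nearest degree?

Δeast = -20 − -2 = -18.00; Δnorth = -11 − 1 = -12.00.
Bearing = atan2(Δeast, Δnorth) mod 360° = 236.31° ≈ 236°.

236°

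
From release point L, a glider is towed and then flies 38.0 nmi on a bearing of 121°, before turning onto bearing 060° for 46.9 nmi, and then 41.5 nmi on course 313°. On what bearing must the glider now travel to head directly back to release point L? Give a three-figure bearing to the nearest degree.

233°

Leg 1 (121°, 38.0 nmi): east 38.0 sin 121° = 32.57, north 38.0 cos 121° = -19.57
Leg 2 (060°, 46.9 nmi): east 46.9 sin 60° = 40.62, north 46.9 cos 60° = 23.45
Leg 3 (313°, 41.5 nmi): east 41.5 sin 313° = -30.35, north 41.5 cos 313° = 28.30
Net displacement: 42.84 east, 32.18 north. Direction back to start is (-42.84, -32.18): bearing = atan2(-42.84, -32.18) mod 360° = 233.08° ≈ 233°.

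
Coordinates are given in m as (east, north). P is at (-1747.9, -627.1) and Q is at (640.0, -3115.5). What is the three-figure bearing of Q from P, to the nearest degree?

136°

Δeast = 640.0 − -1747.9 = 2387.90; Δnorth = -3115.5 − -627.1 = -2488.40.
Bearing = atan2(Δeast, Δnorth) mod 360° = 136.18° ≈ 136°.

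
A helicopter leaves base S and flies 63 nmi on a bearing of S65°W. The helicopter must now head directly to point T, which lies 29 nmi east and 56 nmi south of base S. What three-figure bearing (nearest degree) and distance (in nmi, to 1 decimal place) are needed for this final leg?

109°, 91.0 nmi

Leg 1 (S65°W, 63 nmi): east 63 sin 245° = -57.10, north 63 cos 245° = -26.62
Current position: (-57.10, -26.62). Target: (29, -56). Remaining: Δeast = 86.10, Δnorth = -29.38.
Bearing = atan2(86.10, -29.38) mod 360° = 108.84°; distance = √((86.10)² + (-29.38)²) = 90.971 nmi.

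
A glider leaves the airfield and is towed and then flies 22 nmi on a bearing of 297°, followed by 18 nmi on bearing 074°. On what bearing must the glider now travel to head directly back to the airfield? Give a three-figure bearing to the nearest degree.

171°

Leg 1 (297°, 22 nmi): east 22 sin 297° = -19.60, north 22 cos 297° = 9.99
Leg 2 (074°, 18 nmi): east 18 sin 74° = 17.30, north 18 cos 74° = 4.96
Net displacement: -2.30 east, 14.95 north. Direction back to start is (2.30, -14.95): bearing = atan2(2.30, -14.95) mod 360° = 171.26° ≈ 171°.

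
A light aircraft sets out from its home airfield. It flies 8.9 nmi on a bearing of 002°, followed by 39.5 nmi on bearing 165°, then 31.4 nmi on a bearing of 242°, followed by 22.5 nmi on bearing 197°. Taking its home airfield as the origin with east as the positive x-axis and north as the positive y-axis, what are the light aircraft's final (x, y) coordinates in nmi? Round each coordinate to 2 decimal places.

Leg 1 (002°, 8.9 nmi): east 8.9 sin 2° = 0.31, north 8.9 cos 2° = 8.89
Leg 2 (165°, 39.5 nmi): east 39.5 sin 165° = 10.22, north 39.5 cos 165° = -38.15
Leg 3 (242°, 31.4 nmi): east 31.4 sin 242° = -27.72, north 31.4 cos 242° = -14.74
Leg 4 (197°, 22.5 nmi): east 22.5 sin 197° = -6.58, north 22.5 cos 197° = -21.52
Summing: -23.77 nmi east, -65.52 nmi north → (-23.77, -65.52).

(-23.77, -65.52)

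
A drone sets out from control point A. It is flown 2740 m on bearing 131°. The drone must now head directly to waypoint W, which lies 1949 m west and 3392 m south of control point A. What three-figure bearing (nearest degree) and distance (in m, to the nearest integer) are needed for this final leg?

Leg 1 (131°, 2740 m): east 2740 sin 131° = 2067.90, north 2740 cos 131° = -1797.60
Current position: (2067.90, -1797.60). Target: (-1949, -3392). Remaining: Δeast = -4016.90, Δnorth = -1594.40.
Bearing = atan2(-4016.90, -1594.40) mod 360° = 248.35°; distance = √((-4016.90)² + (-1594.40)²) = 4321.762 m.

248°, 4322 m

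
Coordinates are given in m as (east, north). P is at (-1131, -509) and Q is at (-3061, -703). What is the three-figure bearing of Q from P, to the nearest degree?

Δeast = -3061 − -1131 = -1930.00; Δnorth = -703 − -509 = -194.00.
Bearing = atan2(Δeast, Δnorth) mod 360° = 264.26° ≈ 264°.

264°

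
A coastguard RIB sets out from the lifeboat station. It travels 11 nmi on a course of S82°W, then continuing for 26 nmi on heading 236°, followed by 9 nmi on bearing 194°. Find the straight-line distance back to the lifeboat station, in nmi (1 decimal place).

42.6 nmi

Leg 1 (S82°W, 11 nmi): east 11 sin 262° = -10.89, north 11 cos 262° = -1.53
Leg 2 (236°, 26 nmi): east 26 sin 236° = -21.55, north 26 cos 236° = -14.54
Leg 3 (194°, 9 nmi): east 9 sin 194° = -2.18, north 9 cos 194° = -8.73
Net: -34.63 east, -24.80 north. Distance = √((-34.63)² + (-24.80)²) = 42.592 nmi.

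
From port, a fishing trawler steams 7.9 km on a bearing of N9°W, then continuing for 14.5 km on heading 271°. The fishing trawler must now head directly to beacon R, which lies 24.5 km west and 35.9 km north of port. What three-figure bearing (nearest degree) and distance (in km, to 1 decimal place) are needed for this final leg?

Leg 1 (N9°W, 7.9 km): east 7.9 sin 351° = -1.24, north 7.9 cos 351° = 7.80
Leg 2 (271°, 14.5 km): east 14.5 sin 271° = -14.50, north 14.5 cos 271° = 0.25
Current position: (-15.73, 8.06). Target: (-24.5, 35.9). Remaining: Δeast = -8.77, Δnorth = 27.84.
Bearing = atan2(-8.77, 27.84) mod 360° = 342.52°; distance = √((-8.77)² + (27.84)²) = 29.192 km.

343°, 29.2 km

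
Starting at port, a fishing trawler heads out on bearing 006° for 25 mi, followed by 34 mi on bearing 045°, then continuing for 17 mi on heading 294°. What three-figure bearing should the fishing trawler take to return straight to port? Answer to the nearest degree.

191°

Leg 1 (006°, 25 mi): east 25 sin 6° = 2.61, north 25 cos 6° = 24.86
Leg 2 (045°, 34 mi): east 34 sin 45° = 24.04, north 34 cos 45° = 24.04
Leg 3 (294°, 17 mi): east 17 sin 294° = -15.53, north 17 cos 294° = 6.91
Net displacement: 11.12 east, 55.82 north. Direction back to start is (-11.12, -55.82): bearing = atan2(-11.12, -55.82) mod 360° = 191.27° ≈ 191°.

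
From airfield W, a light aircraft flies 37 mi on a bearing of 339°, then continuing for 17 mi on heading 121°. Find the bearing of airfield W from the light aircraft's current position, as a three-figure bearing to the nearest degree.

Leg 1 (339°, 37 mi): east 37 sin 339° = -13.26, north 37 cos 339° = 34.54
Leg 2 (121°, 17 mi): east 17 sin 121° = 14.57, north 17 cos 121° = -8.76
Net displacement: 1.31 east, 25.79 north. Direction back to start is (-1.31, -25.79): bearing = atan2(-1.31, -25.79) mod 360° = 182.91° ≈ 183°.

183°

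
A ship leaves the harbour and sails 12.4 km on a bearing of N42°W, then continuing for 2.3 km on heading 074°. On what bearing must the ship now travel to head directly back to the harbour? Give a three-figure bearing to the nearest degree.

148°

Leg 1 (N42°W, 12.4 km): east 12.4 sin 318° = -8.30, north 12.4 cos 318° = 9.21
Leg 2 (074°, 2.3 km): east 2.3 sin 74° = 2.21, north 2.3 cos 74° = 0.63
Net displacement: -6.09 east, 9.85 north. Direction back to start is (6.09, -9.85): bearing = atan2(6.09, -9.85) mod 360° = 148.29° ≈ 148°.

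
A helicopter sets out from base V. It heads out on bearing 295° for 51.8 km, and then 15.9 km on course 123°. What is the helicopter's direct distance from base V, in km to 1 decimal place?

Leg 1 (295°, 51.8 km): east 51.8 sin 295° = -46.95, north 51.8 cos 295° = 21.89
Leg 2 (123°, 15.9 km): east 15.9 sin 123° = 13.33, north 15.9 cos 123° = -8.66
Net: -33.61 east, 13.23 north. Distance = √((-33.61)² + (13.23)²) = 36.123 km.

36.1 km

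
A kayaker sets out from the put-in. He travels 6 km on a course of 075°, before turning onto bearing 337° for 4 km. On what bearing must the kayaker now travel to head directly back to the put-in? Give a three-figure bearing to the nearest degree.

219°

Leg 1 (075°, 6 km): east 6 sin 75° = 5.80, north 6 cos 75° = 1.55
Leg 2 (337°, 4 km): east 4 sin 337° = -1.56, north 4 cos 337° = 3.68
Net displacement: 4.23 east, 5.23 north. Direction back to start is (-4.23, -5.23): bearing = atan2(-4.23, -5.23) mod 360° = 218.96° ≈ 219°.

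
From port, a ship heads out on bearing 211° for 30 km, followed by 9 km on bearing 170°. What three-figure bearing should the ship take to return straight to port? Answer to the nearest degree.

Leg 1 (211°, 30 km): east 30 sin 211° = -15.45, north 30 cos 211° = -25.72
Leg 2 (170°, 9 km): east 9 sin 170° = 1.56, north 9 cos 170° = -8.86
Net displacement: -13.89 east, -34.58 north. Direction back to start is (13.89, 34.58): bearing = atan2(13.89, 34.58) mod 360° = 21.88° ≈ 022°.

022°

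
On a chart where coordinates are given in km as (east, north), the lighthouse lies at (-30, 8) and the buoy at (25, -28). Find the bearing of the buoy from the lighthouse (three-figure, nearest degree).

123°

Δeast = 25 − -30 = 55.00; Δnorth = -28 − 8 = -36.00.
Bearing = atan2(Δeast, Δnorth) mod 360° = 123.21° ≈ 123°.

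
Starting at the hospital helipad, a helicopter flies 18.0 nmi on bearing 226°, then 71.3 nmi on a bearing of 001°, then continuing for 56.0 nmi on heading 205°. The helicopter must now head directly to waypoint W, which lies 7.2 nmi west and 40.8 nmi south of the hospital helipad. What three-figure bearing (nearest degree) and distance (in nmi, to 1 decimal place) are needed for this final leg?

150°, 56.4 nmi

Leg 1 (226°, 18.0 nmi): east 18.0 sin 226° = -12.95, north 18.0 cos 226° = -12.50
Leg 2 (001°, 71.3 nmi): east 71.3 sin 1° = 1.24, north 71.3 cos 1° = 71.29
Leg 3 (205°, 56.0 nmi): east 56.0 sin 205° = -23.67, north 56.0 cos 205° = -50.75
Current position: (-35.37, 8.03). Target: (-7.2, -40.8). Remaining: Δeast = 28.17, Δnorth = -48.83.
Bearing = atan2(28.17, -48.83) mod 360° = 150.02°; distance = √((28.17)² + (-48.83)²) = 56.375 nmi.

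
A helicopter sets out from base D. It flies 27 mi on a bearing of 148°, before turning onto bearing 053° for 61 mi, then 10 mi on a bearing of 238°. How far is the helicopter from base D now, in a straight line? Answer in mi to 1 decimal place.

Leg 1 (148°, 27 mi): east 27 sin 148° = 14.31, north 27 cos 148° = -22.90
Leg 2 (053°, 61 mi): east 61 sin 53° = 48.72, north 61 cos 53° = 36.71
Leg 3 (238°, 10 mi): east 10 sin 238° = -8.48, north 10 cos 238° = -5.30
Net: 54.54 east, 8.51 north. Distance = √((54.54)² + (8.51)²) = 55.205 mi.

55.2 mi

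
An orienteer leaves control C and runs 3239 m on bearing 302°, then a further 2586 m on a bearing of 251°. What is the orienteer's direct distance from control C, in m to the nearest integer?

Leg 1 (302°, 3239 m): east 3239 sin 302° = -2746.83, north 3239 cos 302° = 1716.41
Leg 2 (251°, 2586 m): east 2586 sin 251° = -2445.11, north 2586 cos 251° = -841.92
Net: -5191.94 east, 874.49 north. Distance = √((-5191.94)² + (874.49)²) = 5265.070 m.

5265 m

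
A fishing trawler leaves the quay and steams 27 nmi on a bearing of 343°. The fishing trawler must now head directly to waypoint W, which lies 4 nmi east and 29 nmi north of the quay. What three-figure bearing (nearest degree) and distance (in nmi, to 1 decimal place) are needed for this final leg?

Leg 1 (343°, 27 nmi): east 27 sin 343° = -7.89, north 27 cos 343° = 25.82
Current position: (-7.89, 25.82). Target: (4, 29). Remaining: Δeast = 11.89, Δnorth = 3.18.
Bearing = atan2(11.89, 3.18) mod 360° = 75.03°; distance = √((11.89)² + (3.18)²) = 12.312 nmi.

075°, 12.3 nmi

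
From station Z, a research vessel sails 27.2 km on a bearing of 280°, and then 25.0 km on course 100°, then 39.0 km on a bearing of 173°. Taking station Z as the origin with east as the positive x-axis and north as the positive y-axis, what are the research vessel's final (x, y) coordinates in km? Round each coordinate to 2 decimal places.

Leg 1 (280°, 27.2 km): east 27.2 sin 280° = -26.79, north 27.2 cos 280° = 4.72
Leg 2 (100°, 25.0 km): east 25.0 sin 100° = 24.62, north 25.0 cos 100° = -4.34
Leg 3 (173°, 39.0 km): east 39.0 sin 173° = 4.75, north 39.0 cos 173° = -38.71
Summing: 2.59 km east, -38.33 km north → (2.59, -38.33).

(2.59, -38.33)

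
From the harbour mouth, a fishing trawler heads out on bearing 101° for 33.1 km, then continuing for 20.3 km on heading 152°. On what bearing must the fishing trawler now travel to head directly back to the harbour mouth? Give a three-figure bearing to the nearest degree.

Leg 1 (101°, 33.1 km): east 33.1 sin 101° = 32.49, north 33.1 cos 101° = -6.32
Leg 2 (152°, 20.3 km): east 20.3 sin 152° = 9.53, north 20.3 cos 152° = -17.92
Net displacement: 42.02 east, -24.24 north. Direction back to start is (-42.02, 24.24): bearing = atan2(-42.02, 24.24) mod 360° = 299.98° ≈ 300°.

300°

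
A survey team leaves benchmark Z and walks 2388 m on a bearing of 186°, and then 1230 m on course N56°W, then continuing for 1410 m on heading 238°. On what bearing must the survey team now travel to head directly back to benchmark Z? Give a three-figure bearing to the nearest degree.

045°

Leg 1 (186°, 2388 m): east 2388 sin 186° = -249.61, north 2388 cos 186° = -2374.92
Leg 2 (N56°W, 1230 m): east 1230 sin 304° = -1019.72, north 1230 cos 304° = 687.81
Leg 3 (238°, 1410 m): east 1410 sin 238° = -1195.75, north 1410 cos 238° = -747.19
Net displacement: -2465.08 east, -2434.30 north. Direction back to start is (2465.08, 2434.30): bearing = atan2(2465.08, 2434.30) mod 360° = 45.36° ≈ 045°.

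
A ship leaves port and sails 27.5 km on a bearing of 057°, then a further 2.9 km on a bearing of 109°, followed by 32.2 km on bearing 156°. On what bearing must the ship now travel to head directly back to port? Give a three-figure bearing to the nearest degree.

Leg 1 (057°, 27.5 km): east 27.5 sin 57° = 23.06, north 27.5 cos 57° = 14.98
Leg 2 (109°, 2.9 km): east 2.9 sin 109° = 2.74, north 2.9 cos 109° = -0.94
Leg 3 (156°, 32.2 km): east 32.2 sin 156° = 13.10, north 32.2 cos 156° = -29.42
Net displacement: 38.90 east, -15.38 north. Direction back to start is (-38.90, 15.38): bearing = atan2(-38.90, 15.38) mod 360° = 291.57° ≈ 292°.

292°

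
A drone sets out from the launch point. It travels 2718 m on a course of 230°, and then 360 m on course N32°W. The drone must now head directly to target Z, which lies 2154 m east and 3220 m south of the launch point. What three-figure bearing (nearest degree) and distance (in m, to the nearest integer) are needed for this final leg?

Leg 1 (230°, 2718 m): east 2718 sin 230° = -2082.11, north 2718 cos 230° = -1747.10
Leg 2 (N32°W, 360 m): east 360 sin 328° = -190.77, north 360 cos 328° = 305.30
Current position: (-2272.88, -1441.80). Target: (2154, -3220). Remaining: Δeast = 4426.88, Δnorth = -1778.20.
Bearing = atan2(4426.88, -1778.20) mod 360° = 111.88°; distance = √((4426.88)² + (-1778.20)²) = 4770.667 m.

112°, 4771 m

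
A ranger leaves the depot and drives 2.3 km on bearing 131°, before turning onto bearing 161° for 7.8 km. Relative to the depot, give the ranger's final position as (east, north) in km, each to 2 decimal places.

(4.28, -8.88)

Leg 1 (131°, 2.3 km): east 2.3 sin 131° = 1.74, north 2.3 cos 131° = -1.51
Leg 2 (161°, 7.8 km): east 7.8 sin 161° = 2.54, north 7.8 cos 161° = -7.38
Summing: 4.28 km east, -8.88 km north → (4.28, -8.88).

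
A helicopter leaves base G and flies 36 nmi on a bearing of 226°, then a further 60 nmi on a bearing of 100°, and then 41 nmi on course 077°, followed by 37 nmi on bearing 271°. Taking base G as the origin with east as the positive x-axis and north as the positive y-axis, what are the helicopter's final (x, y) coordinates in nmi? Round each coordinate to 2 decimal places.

Leg 1 (226°, 36 nmi): east 36 sin 226° = -25.90, north 36 cos 226° = -25.01
Leg 2 (100°, 60 nmi): east 60 sin 100° = 59.09, north 60 cos 100° = -10.42
Leg 3 (077°, 41 nmi): east 41 sin 77° = 39.95, north 41 cos 77° = 9.22
Leg 4 (271°, 37 nmi): east 37 sin 271° = -36.99, north 37 cos 271° = 0.65
Summing: 36.15 nmi east, -25.56 nmi north → (36.15, -25.56).

(36.15, -25.56)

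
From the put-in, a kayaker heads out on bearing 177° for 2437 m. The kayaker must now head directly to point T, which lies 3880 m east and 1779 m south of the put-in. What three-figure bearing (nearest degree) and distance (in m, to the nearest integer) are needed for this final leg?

Leg 1 (177°, 2437 m): east 2437 sin 177° = 127.54, north 2437 cos 177° = -2433.66
Current position: (127.54, -2433.66). Target: (3880, -1779). Remaining: Δeast = 3752.46, Δnorth = 654.66.
Bearing = atan2(3752.46, 654.66) mod 360° = 80.10°; distance = √((3752.46)² + (654.66)²) = 3809.136 m.

080°, 3809 m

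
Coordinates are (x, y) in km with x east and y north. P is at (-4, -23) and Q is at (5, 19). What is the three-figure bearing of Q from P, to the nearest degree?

012°

Δeast = 5 − -4 = 9.00; Δnorth = 19 − -23 = 42.00.
Bearing = atan2(Δeast, Δnorth) mod 360° = 12.09° ≈ 012°.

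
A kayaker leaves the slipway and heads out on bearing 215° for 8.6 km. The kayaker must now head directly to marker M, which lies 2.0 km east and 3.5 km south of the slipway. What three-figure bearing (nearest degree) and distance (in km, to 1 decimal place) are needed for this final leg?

Leg 1 (215°, 8.6 km): east 8.6 sin 215° = -4.93, north 8.6 cos 215° = -7.04
Current position: (-4.93, -7.04). Target: (2.0, -3.5). Remaining: Δeast = 6.93, Δnorth = 3.54.
Bearing = atan2(6.93, 3.54) mod 360° = 62.92°; distance = √((6.93)² + (3.54)²) = 7.786 km.

063°, 7.8 km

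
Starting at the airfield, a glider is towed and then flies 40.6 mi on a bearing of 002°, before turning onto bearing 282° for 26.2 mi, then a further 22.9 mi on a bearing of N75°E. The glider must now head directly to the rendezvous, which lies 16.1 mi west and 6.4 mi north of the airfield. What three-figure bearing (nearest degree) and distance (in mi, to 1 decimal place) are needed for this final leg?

Leg 1 (002°, 40.6 mi): east 40.6 sin 2° = 1.42, north 40.6 cos 2° = 40.58
Leg 2 (282°, 26.2 mi): east 26.2 sin 282° = -25.63, north 26.2 cos 282° = 5.45
Leg 3 (N75°E, 22.9 mi): east 22.9 sin 75° = 22.12, north 22.9 cos 75° = 5.93
Current position: (-2.09, 51.95). Target: (-16.1, 6.4). Remaining: Δeast = -14.01, Δnorth = -45.55.
Bearing = atan2(-14.01, -45.55) mod 360° = 197.10°; distance = √((-14.01)² + (-45.55)²) = 47.655 mi.

197°, 47.7 mi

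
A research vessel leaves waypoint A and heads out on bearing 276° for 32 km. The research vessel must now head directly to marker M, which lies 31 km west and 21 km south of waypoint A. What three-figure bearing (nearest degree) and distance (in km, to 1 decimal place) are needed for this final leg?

178°, 24.4 km

Leg 1 (276°, 32 km): east 32 sin 276° = -31.82, north 32 cos 276° = 3.34
Current position: (-31.82, 3.34). Target: (-31, -21). Remaining: Δeast = 0.82, Δnorth = -24.34.
Bearing = atan2(0.82, -24.34) mod 360° = 178.06°; distance = √((0.82)² + (-24.34)²) = 24.359 km.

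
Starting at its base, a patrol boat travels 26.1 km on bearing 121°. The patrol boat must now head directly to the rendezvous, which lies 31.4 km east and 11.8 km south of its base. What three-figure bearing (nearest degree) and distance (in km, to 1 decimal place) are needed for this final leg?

Leg 1 (121°, 26.1 km): east 26.1 sin 121° = 22.37, north 26.1 cos 121° = -13.44
Current position: (22.37, -13.44). Target: (31.4, -11.8). Remaining: Δeast = 9.03, Δnorth = 1.64.
Bearing = atan2(9.03, 1.64) mod 360° = 79.69°; distance = √((9.03)² + (1.64)²) = 9.176 km.

080°, 9.2 km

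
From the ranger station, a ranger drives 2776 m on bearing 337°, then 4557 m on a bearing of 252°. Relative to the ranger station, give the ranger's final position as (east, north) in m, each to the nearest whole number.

(-5419, 1147)

Leg 1 (337°, 2776 m): east 2776 sin 337° = -1084.67, north 2776 cos 337° = 2555.32
Leg 2 (252°, 4557 m): east 4557 sin 252° = -4333.96, north 4557 cos 252° = -1408.19
Summing: -5418.63 m east, 1147.13 m north → (-5419, 1147).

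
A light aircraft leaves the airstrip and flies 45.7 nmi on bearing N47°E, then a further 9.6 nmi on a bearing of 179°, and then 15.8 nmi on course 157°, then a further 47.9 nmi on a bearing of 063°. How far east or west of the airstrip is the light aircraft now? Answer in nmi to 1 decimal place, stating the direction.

Leg 1 (N47°E, 45.7 nmi): east 45.7 sin 47° = 33.42, north 45.7 cos 47° = 31.17
Leg 2 (179°, 9.6 nmi): east 9.6 sin 179° = 0.17, north 9.6 cos 179° = -9.60
Leg 3 (157°, 15.8 nmi): east 15.8 sin 157° = 6.17, north 15.8 cos 157° = -14.54
Leg 4 (063°, 47.9 nmi): east 47.9 sin 63° = 42.68, north 47.9 cos 63° = 21.75
Net east component: 82.44 nmi.

82.4 nmi east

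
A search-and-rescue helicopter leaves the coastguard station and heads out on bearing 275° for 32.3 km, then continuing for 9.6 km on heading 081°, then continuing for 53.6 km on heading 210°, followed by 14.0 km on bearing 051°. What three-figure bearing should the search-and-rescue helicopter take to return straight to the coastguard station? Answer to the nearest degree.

Leg 1 (275°, 32.3 km): east 32.3 sin 275° = -32.18, north 32.3 cos 275° = 2.82
Leg 2 (081°, 9.6 km): east 9.6 sin 81° = 9.48, north 9.6 cos 81° = 1.50
Leg 3 (210°, 53.6 km): east 53.6 sin 210° = -26.80, north 53.6 cos 210° = -46.42
Leg 4 (051°, 14.0 km): east 14.0 sin 51° = 10.88, north 14.0 cos 51° = 8.81
Net displacement: -38.62 east, -33.29 north. Direction back to start is (38.62, 33.29): bearing = atan2(38.62, 33.29) mod 360° = 49.23° ≈ 049°.

049°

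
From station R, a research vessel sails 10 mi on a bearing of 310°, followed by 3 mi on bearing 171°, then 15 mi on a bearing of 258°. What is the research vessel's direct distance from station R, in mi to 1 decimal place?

21.9 mi

Leg 1 (310°, 10 mi): east 10 sin 310° = -7.66, north 10 cos 310° = 6.43
Leg 2 (171°, 3 mi): east 3 sin 171° = 0.47, north 3 cos 171° = -2.96
Leg 3 (258°, 15 mi): east 15 sin 258° = -14.67, north 15 cos 258° = -3.12
Net: -21.86 east, 0.35 north. Distance = √((-21.86)² + (0.35)²) = 21.866 mi.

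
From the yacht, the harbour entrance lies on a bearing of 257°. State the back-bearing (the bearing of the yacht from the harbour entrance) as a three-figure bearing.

077°

Back-bearing = 257° − 180° = 077°.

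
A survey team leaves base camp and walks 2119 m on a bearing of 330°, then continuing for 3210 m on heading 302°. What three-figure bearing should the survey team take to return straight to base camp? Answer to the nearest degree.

Leg 1 (330°, 2119 m): east 2119 sin 330° = -1059.50, north 2119 cos 330° = 1835.11
Leg 2 (302°, 3210 m): east 3210 sin 302° = -2722.23, north 3210 cos 302° = 1701.04
Net displacement: -3781.73 east, 3536.15 north. Direction back to start is (3781.73, -3536.15): bearing = atan2(3781.73, -3536.15) mod 360° = 133.08° ≈ 133°.

133°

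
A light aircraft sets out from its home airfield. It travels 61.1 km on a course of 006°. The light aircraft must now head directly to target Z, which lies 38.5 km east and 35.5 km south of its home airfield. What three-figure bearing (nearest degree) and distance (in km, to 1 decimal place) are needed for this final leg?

162°, 101.5 km

Leg 1 (006°, 61.1 km): east 61.1 sin 6° = 6.39, north 61.1 cos 6° = 60.77
Current position: (6.39, 60.77). Target: (38.5, -35.5). Remaining: Δeast = 32.11, Δnorth = -96.27.
Bearing = atan2(32.11, -96.27) mod 360° = 161.55°; distance = √((32.11)² + (-96.27)²) = 101.480 km.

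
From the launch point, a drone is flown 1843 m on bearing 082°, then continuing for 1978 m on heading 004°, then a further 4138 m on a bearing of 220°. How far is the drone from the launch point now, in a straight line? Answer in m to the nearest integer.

Leg 1 (082°, 1843 m): east 1843 sin 82° = 1825.06, north 1843 cos 82° = 256.50
Leg 2 (004°, 1978 m): east 1978 sin 4° = 137.98, north 1978 cos 4° = 1973.18
Leg 3 (220°, 4138 m): east 4138 sin 220° = -2659.86, north 4138 cos 220° = -3169.89
Net: -696.81 east, -940.21 north. Distance = √((-696.81)² + (-940.21)²) = 1170.278 m.

1170 m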